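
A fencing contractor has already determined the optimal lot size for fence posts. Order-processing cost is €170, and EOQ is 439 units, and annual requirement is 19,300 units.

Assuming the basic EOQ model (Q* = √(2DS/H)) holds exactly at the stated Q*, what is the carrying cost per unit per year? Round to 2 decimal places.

From Q* = √(2DS/H) ⇒ Q*² = 2DS/H.
H = 2DS / Q² = 2 × 19,300 × 170 / 439² = 34.0492

€34.05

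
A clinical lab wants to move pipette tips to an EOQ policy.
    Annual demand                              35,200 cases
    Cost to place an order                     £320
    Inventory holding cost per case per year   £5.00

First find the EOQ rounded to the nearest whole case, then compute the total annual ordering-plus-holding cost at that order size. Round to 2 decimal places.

Q* = √(2·D·S / H) = √(2·35,200·320 / 5) = √4,505,600.0 ≈ 2,122.64 → Q = 2,123 cases
Ordering: D/Q × S = 35,200/2,123 × £320 = £5,305.70
Holding:  Q/2 × H = 2,123/2 × £5 = £5,307.50
Total = £5,305.70 + £5,307.50 = £10,613.20

£10,613.20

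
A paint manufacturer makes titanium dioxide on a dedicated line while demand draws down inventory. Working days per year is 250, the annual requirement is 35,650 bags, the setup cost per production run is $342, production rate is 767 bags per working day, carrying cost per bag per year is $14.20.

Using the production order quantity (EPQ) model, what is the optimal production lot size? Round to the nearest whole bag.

1,452 bags

Daily demand d = 35,650/250 = 142.600; p = 767; 1 − d/p = 0.81408
EPQ = √(2DS / (H(1 − d/p)))
    = √(2 × 35,650 × 342 / (14.2 × 0.81408)) ≈ 1,452.38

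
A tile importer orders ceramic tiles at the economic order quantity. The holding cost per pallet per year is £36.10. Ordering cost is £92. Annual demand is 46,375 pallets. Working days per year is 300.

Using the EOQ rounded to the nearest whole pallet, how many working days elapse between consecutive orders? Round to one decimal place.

2DS/H = 2·46,375·92/36.1 = 236,371.19
EOQ = √236,371.19 ≈ 486.18 → Q = 486 pallets
Cycle time = (working days × Q)/D = (300 × 486) / 46,375 = 3.144 days

3.1 days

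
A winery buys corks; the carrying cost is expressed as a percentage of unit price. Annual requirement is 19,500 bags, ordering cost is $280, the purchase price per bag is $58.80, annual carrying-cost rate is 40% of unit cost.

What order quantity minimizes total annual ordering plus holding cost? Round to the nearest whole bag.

Holding cost per bag per year: H = 40% × $58.8 = $23.5200
EOQ = √(2DS/H) = √(2 × 19,500 × 280 / 23.52)
    = √(464,285.71) ≈ 681.39

681 bags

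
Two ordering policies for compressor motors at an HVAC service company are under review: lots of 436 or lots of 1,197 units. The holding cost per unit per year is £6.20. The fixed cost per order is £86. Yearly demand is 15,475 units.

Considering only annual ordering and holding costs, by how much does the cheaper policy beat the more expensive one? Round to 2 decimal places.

£418.51

For each Q, cost = (D/Q)·S + (Q/2)·H.
TC(436) = (15,475/436)×86 + (436/2)×6.2 = £4,404.01
TC(1,197) = (15,475/1,197)×86 + (1,197/2)×6.2 = £4,822.52
Lots of 436 are cheaper by £418.51.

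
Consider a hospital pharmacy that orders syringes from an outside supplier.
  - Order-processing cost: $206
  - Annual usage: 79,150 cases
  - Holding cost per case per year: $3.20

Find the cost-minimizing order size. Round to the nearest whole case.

3,192 cases

Q* = √(2·D·S / H) = √(2·79,150·206 / 3.2) = √10,190,562.5 ≈ 3,192.27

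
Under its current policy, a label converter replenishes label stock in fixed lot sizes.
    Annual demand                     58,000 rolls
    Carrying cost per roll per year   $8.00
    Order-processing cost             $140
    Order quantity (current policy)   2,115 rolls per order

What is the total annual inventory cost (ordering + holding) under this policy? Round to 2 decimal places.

Orders/yr = 58,000/2,115 = 27.423; ordering cost = 27.423 × $140 = $3,839.24
Average inventory = 2,115/2 = 1057.5; holding cost = 1057.5 × $8 = $8,460.00
Total = $3,839.24 + $8,460.00 = $12,299.24

$12,299.24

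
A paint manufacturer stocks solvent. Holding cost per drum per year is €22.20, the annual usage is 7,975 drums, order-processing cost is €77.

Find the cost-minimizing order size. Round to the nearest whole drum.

235 drums

Q* = √(2·D·S / H) = √(2·7,975·77 / 22.2) = √55,322.1 ≈ 235.21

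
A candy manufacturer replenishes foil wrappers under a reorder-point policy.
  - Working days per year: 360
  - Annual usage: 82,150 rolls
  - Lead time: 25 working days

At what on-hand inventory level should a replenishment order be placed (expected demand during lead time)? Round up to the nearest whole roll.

5,705 rolls

Daily demand d = 82,150 / 360 = 228.194 rolls/day
Demand during lead time = 228.194 × 25 = 5,704.86
Reorder point = 5,704.86 → round up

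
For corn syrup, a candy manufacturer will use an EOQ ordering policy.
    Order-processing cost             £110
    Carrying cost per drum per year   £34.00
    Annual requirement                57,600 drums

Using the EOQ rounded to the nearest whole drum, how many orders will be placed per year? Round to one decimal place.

2DS/H = 2·57,600·110/34 = 372,705.88
EOQ = √372,705.88 ≈ 610.50 → Q = 610
Orders per year = D/Q = 57,600 / 610 = 94.426

94.4 orders per year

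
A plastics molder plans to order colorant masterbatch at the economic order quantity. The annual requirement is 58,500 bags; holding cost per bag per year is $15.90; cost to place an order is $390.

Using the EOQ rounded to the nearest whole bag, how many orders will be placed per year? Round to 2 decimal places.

Q* = √(2·D·S / H) = √(2·58,500·390 / 15.9) = √2,869,811.3 ≈ 1,694.05 → Q = 1,694
N = D/Q = 58,500/1,694 ≈ 34.534 orders/yr

34.53 orders per year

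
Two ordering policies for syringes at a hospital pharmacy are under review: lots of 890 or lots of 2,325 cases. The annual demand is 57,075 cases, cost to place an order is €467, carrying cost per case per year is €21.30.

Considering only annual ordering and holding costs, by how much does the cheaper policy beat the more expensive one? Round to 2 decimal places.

For each Q, cost = (D/Q)·S + (Q/2)·H.
TC(890) = (57,075/890)×467 + (890/2)×21.3 = €39,426.84
TC(2,325) = (57,075/2,325)×467 + (2,325/2)×21.3 = €36,225.35
|ΔTC| = |€39,426.84 − €36,225.35| = €3,201.50

€3,201.50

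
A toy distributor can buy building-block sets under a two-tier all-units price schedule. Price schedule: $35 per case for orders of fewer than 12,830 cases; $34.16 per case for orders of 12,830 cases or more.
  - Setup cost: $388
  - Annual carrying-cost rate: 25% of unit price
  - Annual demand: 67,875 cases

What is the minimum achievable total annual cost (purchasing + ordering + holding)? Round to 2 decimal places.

$2,375,446.75

H₁ = 25%×$35 = $8.7500;  H₂ = 25%×$34.16 = $8.5400
EOQ₁ = √(2×67,875×388/8.7500) = 2,453.48  (< 12,830, feasible at tier 1)
EOQ₂ = √(2×67,875×388/8.5400) = 2,483.46  (< 12,830 → use Q = 12,830 at tier-2 price)
TC(tier 1 (EOQ₁), Q≈2,453.5) = $2,397,092.91
TC(tier 2, Q≈12,830.0) = $2,375,446.75
Minimum at tier 2: $2,375,446.75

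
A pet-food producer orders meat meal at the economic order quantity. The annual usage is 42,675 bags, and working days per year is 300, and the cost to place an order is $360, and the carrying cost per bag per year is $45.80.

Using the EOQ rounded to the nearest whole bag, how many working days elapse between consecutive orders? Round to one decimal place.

5.8 days

Q* = √(2·D·S / H) = √(2·42,675·360 / 45.8) = √670,873.4 ≈ 819.07 → Q = 819 bags
T = Q/D × 300 days = 819/42,675 × 300 = 5.757 days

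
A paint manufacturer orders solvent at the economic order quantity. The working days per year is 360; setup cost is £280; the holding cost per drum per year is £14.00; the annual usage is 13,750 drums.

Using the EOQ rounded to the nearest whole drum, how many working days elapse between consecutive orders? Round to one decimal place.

19.4 days

EOQ = √(2DS/H) = √(2 × 13,750 × 280 / 14)
    = √(550,000.00) ≈ 741.62 → Q = 742 drums
T = Q/D × 360 days = 742/13,750 × 360 = 19.427 days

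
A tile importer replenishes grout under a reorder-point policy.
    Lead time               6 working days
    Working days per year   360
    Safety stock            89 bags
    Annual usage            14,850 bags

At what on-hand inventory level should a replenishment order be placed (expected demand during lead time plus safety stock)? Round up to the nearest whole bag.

337 bags

Daily demand d = 14,850 / 360 = 41.250 bags/day
Demand during lead time = 41.250 × 6 = 247.50
Reorder point = 247.50 + 89 = 336.50 → round up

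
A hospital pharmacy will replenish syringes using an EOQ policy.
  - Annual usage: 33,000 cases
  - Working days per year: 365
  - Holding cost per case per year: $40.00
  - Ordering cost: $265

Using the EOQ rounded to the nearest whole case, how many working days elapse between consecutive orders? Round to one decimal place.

7.3 days

Optimal lot size Q* = (2 × 33,000 × $265 / $40)^½ ≈ 661.25 → Q = 661 cases
T = Q/D × 365 days = 661/33,000 × 365 = 7.311 days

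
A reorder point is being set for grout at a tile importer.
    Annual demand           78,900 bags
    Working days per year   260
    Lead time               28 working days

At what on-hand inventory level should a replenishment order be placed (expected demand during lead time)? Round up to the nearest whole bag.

8,497 bags

Daily demand d = 78,900 / 260 = 303.462 bags/day
Demand during lead time = 303.462 × 28 = 8,496.92
Reorder point = 8,496.92 → round up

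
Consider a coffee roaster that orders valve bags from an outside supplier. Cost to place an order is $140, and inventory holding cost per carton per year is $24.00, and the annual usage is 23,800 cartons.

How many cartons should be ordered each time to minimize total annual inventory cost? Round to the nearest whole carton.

Optimal lot size Q* = (2 × 23,800 × $140 / $24)^½ ≈ 526.94

527 cartons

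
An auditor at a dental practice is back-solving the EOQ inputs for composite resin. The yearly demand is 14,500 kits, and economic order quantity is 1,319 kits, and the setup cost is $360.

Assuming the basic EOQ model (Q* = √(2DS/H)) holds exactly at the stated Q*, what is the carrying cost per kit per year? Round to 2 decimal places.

$6.00

From Q* = √(2DS/H) ⇒ Q*² = 2DS/H.
H = 2DS / Q² = 2 × 14,500 × 360 / 1,319² = 6.0008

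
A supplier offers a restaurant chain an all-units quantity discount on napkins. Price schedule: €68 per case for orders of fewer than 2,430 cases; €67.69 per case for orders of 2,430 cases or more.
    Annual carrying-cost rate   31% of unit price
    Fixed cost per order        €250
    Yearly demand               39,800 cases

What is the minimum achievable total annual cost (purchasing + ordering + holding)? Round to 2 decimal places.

H₁ = 31%×€68 = €21.0800;  H₂ = 31%×€67.69 = €20.9839
EOQ₁ = √(2×39,800×250/21.0800) = 971.61  (< 2,430, feasible at tier 1)
EOQ₂ = √(2×39,800×250/20.9839) = 973.83  (< 2,430 → use Q = 2,430 at tier-2 price)
TC(tier 1 (EOQ₁), Q≈971.6) = €2,726,881.50
TC(tier 2, Q≈2,430.0) = €2,723,652.09
Minimum at tier 2: €2,723,652.09

€2,723,652.09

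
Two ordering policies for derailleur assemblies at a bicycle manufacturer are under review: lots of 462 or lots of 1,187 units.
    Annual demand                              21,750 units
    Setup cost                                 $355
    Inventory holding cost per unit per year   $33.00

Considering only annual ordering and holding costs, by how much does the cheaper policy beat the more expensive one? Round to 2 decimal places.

$1,754.68

For each Q, cost = (D/Q)·S + (Q/2)·H.
TC(462) = (21,750/462)×355 + (462/2)×33 = $24,335.66
TC(1,187) = (21,750/1,187)×355 + (1,187/2)×33 = $26,090.34
Lots of 462 are cheaper by $1,754.68.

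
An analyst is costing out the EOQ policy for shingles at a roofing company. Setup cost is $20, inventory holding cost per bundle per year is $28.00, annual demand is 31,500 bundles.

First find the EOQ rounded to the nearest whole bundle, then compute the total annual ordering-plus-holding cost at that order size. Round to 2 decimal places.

$5,939.70

EOQ = √(2DS/H) = √(2 × 31,500 × 20 / 28)
    = √(45,000.00) ≈ 212.13 → Q = 212 bundles
Ordering: D/Q × S = 31,500/212 × $20 = $2,971.70
Holding:  Q/2 × H = 212/2 × $28 = $2,968.00
Total = $2,971.70 + $2,968.00 = $5,939.70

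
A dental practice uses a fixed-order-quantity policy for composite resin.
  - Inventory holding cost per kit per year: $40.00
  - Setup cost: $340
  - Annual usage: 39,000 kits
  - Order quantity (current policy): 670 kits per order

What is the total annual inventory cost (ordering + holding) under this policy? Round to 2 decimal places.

Annual ordering cost = (D/Q)·S = (39,000/670) × 340 = $19,791.04
Annual holding cost  = (Q/2)·H = (670/2) × 40 = $13,400.00
Total = $19,791.04 + $13,400.00 = $33,191.04

$33,191.04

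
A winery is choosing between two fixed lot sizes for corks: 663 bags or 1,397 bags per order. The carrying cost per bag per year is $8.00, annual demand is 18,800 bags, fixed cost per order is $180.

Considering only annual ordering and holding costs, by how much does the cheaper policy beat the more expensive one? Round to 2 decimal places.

$254.26

Annual cost at Q: ordering D·S/Q plus holding Q·H/2.
TC(663) = (18,800/663)×180 + (663/2)×8 = $7,756.07
TC(1,397) = (18,800/1,397)×180 + (1,397/2)×8 = $8,010.33
Cheaper: Q = 663.  Difference = $254.26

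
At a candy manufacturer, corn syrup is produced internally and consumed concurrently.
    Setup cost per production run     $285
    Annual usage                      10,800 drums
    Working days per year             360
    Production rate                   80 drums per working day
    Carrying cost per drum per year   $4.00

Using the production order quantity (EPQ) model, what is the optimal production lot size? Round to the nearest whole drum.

1,569 drums

d = 10,800/360 = 30.0000 drums/day;  effective holding cost H(1 − d/p) = 4·(1 − 30.0000/80) = 2.50000
Q* = √(2DS / H_eff) = √(2·10,800·285 / 2.50000) ≈ 1,569.20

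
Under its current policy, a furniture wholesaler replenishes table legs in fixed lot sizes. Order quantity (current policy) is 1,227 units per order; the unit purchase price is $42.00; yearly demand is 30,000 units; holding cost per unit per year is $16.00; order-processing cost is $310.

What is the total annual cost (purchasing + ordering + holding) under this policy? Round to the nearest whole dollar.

Annual ordering cost = (D/Q)·S = (30,000/1,227) × 310 = $7,579.46
Annual holding cost  = (Q/2)·H = (1,227/2) × 16 = $9,816.00
Purchase cost = D·C = 30,000 × 42 = $1,260,000.00
Total = $7,579.46 + $9,816.00 + $1,260,000.00 = $1,277,395.46

$1,277,395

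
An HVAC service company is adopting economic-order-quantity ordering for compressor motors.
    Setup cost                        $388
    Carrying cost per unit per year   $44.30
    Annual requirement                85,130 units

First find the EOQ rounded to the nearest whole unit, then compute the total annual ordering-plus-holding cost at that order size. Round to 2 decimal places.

EOQ = √(2DS/H) = √(2 × 85,130 × 388 / 44.3)
    = √(1,491,216.25) ≈ 1,221.15 → Q = 1,221 units
Ordering: D/Q × S = 85,130/1,221 × $388 = $27,051.96
Holding:  Q/2 × H = 1,221/2 × $44.3 = $27,045.15
Total = $27,051.96 + $27,045.15 = $54,097.11

$54,097.11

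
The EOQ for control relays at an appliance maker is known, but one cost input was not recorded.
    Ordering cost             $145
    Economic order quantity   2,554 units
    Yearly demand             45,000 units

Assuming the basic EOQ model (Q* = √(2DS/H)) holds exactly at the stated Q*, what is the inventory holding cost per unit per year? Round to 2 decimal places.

EOQ relation: Q² = 2DS/H, so rearrange for the unknown.
H = 2DS / Q² = 2 × 45,000 × 145 / 2,554² = 2.0006

$2.00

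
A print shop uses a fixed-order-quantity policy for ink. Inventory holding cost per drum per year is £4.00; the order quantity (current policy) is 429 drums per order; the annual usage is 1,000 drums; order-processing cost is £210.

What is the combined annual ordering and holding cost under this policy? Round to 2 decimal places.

Orders/yr = 1,000/429 = 2.331; ordering cost = 2.331 × £210 = £489.51
Average inventory = 429/2 = 214.5; holding cost = 214.5 × £4 = £858.00
Total = £489.51 + £858.00 = £1,347.51

£1,347.51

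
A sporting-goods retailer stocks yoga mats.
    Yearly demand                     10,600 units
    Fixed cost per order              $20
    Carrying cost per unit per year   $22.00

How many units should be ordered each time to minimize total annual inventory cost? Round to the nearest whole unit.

139 units

Q* = √(2·D·S / H) = √(2·10,600·20 / 22) = √19,272.7 ≈ 138.83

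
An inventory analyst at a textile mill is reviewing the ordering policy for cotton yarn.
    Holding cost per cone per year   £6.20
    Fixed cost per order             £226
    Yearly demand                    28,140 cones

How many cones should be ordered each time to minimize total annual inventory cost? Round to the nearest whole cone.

1,432 cones

EOQ = √(2DS/H) = √(2 × 28,140 × 226 / 6.2)
    = √(2,051,496.77) ≈ 1,432.30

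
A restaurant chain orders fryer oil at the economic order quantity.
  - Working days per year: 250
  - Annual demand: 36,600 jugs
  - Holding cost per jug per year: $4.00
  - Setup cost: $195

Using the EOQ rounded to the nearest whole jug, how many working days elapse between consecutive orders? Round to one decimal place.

12.9 days

Optimal lot size Q* = (2 × 36,600 × $195 / $4)^½ ≈ 1,889.05 → Q = 1,889 jugs
Days between orders = 250 / (D/Q) = 250 / 19.375 ≈ 12.903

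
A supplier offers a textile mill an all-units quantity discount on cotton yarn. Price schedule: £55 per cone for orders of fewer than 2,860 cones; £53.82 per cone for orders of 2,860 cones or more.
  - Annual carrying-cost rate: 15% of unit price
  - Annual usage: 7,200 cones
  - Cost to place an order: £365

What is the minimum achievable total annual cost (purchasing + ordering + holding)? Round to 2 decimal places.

£399,967.27

H₁ = 15%×£55 = £8.2500;  H₂ = 15%×£53.82 = £8.0730
EOQ₁ = √(2×7,200×365/8.2500) = 798.18  (< 2,860, feasible at tier 1)
EOQ₂ = √(2×7,200×365/8.0730) = 806.88  (< 2,860 → use Q = 2,860 at tier-2 price)
TC(tier 1 (EOQ₁), Q≈798.2) = £402,584.98
TC(tier 2, Q≈2,860.0) = £399,967.27
Minimum at tier 2: £399,967.27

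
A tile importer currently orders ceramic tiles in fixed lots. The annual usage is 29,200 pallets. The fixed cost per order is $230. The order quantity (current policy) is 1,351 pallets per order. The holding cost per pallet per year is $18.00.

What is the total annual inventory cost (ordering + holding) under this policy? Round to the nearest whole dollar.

Annual ordering cost = (D/Q)·S = (29,200/1,351) × 230 = $4,971.13
Annual holding cost  = (Q/2)·H = (1,351/2) × 18 = $12,159.00
Total = $4,971.13 + $12,159.00 = $17,130.13

$17,130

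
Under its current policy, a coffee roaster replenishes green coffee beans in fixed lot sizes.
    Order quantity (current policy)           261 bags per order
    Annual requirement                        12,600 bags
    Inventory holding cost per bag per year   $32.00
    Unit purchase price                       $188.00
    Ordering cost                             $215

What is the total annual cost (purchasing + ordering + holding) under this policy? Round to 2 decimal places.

Orders/yr = 12,600/261 = 48.276; ordering cost = 48.276 × $215 = $10,379.31
Average inventory = 261/2 = 130.5; holding cost = 130.5 × $32 = $4,176.00
Purchase cost = D·C = 12,600 × 188 = $2,368,800.00
Total = $10,379.31 + $4,176.00 + $2,368,800.00 = $2,383,355.31

$2,383,355.31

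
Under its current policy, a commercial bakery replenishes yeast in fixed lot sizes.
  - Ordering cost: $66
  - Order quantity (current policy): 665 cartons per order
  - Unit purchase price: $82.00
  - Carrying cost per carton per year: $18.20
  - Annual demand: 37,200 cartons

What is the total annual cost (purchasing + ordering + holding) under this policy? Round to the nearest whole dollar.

$3,060,144

Annual ordering cost = (D/Q)·S = (37,200/665) × 66 = $3,692.03
Annual holding cost  = (Q/2)·H = (665/2) × 18.2 = $6,051.50
Purchase cost = D·C = 37,200 × 82 = $3,050,400.00
Total = $3,692.03 + $6,051.50 + $3,050,400.00 = $3,060,143.53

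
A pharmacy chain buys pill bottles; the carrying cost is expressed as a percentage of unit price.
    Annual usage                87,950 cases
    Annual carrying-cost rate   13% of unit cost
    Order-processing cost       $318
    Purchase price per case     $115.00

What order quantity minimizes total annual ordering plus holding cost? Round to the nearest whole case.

1,934 cases

Holding cost per case per year: H = 13% × $115 = $14.9500
EOQ = √(2DS/H) = √(2 × 87,950 × 318 / 14.95)
    = √(3,741,551.84) ≈ 1,934.31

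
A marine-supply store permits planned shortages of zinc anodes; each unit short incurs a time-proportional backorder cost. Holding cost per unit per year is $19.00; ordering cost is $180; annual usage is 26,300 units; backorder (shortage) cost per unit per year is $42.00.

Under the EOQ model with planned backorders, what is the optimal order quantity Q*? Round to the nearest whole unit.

Basic EOQ = √(2·26,300·180/19) = 705.915
Backorder adjustment √((H+b)/b) = √((19+42)/42) = 1.2051
Q* = 705.915 × 1.2051 ≈ 850.73

851 units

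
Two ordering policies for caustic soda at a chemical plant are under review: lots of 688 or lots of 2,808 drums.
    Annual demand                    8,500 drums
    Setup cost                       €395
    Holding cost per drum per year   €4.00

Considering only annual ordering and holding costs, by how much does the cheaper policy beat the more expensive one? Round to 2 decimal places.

€555.60

For each Q, cost = (D/Q)·S + (Q/2)·H.
TC(688) = (8,500/688)×395 + (688/2)×4 = €6,256.09
TC(2,808) = (8,500/2,808)×395 + (2,808/2)×4 = €6,811.69
|ΔTC| = |€6,256.09 − €6,811.69| = €555.60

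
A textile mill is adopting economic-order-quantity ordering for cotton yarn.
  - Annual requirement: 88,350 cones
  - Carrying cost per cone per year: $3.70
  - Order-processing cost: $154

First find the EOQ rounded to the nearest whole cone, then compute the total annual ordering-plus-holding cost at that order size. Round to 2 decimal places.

$10,034.12

Q* = √(2·D·S / H) = √(2·88,350·154 / 3.7) = √7,354,540.5 ≈ 2,711.93 → Q = 2,712 cones
Ordering: D/Q × S = 88,350/2,712 × $154 = $5,016.92
Holding:  Q/2 × H = 2,712/2 × $3.7 = $5,017.20
Total = $5,016.92 + $5,017.20 = $10,034.12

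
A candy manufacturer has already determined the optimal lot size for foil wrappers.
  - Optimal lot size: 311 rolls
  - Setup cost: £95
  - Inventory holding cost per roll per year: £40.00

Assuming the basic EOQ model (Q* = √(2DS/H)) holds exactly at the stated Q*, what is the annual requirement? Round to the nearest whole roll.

From Q* = √(2DS/H) ⇒ Q*² = 2DS/H.
D = Q²H / (2S) = 311² × 40 / (2 × 95) = 20,362.32

20,362 rolls per year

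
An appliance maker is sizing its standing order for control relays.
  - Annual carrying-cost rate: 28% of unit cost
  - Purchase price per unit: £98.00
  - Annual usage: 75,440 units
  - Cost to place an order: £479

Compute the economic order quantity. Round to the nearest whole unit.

1,623 units

Holding cost per unit per year: H = 28% × £98 = £27.4400
EOQ = √(2DS/H) = √(2 × 75,440 × 479 / 27.44)
    = √(2,633,801.75) ≈ 1,622.90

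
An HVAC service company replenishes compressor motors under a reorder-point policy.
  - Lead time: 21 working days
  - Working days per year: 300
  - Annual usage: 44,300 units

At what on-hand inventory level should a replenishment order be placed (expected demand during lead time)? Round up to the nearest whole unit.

3,101 units

Daily demand d = 44,300 / 300 = 147.667 units/day
Demand during lead time = 147.667 × 21 = 3,101.00
Reorder point = 3,101.00 → round up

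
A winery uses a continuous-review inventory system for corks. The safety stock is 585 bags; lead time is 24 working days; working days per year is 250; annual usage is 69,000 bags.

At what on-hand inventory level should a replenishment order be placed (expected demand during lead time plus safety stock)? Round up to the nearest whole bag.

7,209 bags

Daily demand d = 69,000 / 250 = 276.000 bags/day
Demand during lead time = 276.000 × 24 = 6,624.00
Reorder point = 6,624.00 + 585 = 7,209.00 → round up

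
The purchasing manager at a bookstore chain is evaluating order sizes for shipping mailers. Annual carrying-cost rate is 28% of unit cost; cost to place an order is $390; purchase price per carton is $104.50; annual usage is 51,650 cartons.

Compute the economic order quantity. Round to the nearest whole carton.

Holding cost per carton per year: H = 28% × $104.5 = $29.2600
2DS/H = 2·51,650·390/29.26 = 1,376,862.61
EOQ = √1,376,862.61 ≈ 1,173.40

1,173 cartons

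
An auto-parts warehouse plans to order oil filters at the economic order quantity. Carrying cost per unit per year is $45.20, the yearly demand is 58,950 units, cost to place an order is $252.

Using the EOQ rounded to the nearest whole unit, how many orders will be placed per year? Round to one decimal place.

2DS/H = 2·58,950·252/45.2 = 657,318.58
EOQ = √657,318.58 ≈ 810.75 → Q = 811
N = D/Q = 58,950/811 ≈ 72.688 orders/yr

72.7 orders per year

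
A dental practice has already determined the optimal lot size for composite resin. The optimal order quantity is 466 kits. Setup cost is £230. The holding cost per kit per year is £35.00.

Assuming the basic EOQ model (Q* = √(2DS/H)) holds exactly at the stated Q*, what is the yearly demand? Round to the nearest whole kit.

16,523 kits per year

Since Q* = (2DS/H)^½, squaring gives Q*²·H = 2DS.
D = Q²H / (2S) = 466² × 35 / (2 × 230) = 16,522.74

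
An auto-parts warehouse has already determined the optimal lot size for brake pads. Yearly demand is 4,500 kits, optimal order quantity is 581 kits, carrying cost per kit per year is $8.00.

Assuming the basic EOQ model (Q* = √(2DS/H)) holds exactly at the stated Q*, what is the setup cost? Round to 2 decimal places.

$300.05

From Q* = √(2DS/H) ⇒ Q*² = 2DS/H.
S = Q²H / (2D) = 581² × 8 / (2 × 4,500) = 300.0542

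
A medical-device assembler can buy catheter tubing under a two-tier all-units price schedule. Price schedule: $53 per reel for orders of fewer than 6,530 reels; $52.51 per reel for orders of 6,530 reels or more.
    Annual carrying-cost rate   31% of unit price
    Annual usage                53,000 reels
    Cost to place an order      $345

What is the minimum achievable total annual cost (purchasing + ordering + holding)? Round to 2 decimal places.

$2,833,512.14

H₁ = 31%×$53 = $16.4300;  H₂ = 31%×$52.51 = $16.2781
EOQ₁ = √(2×53,000×345/16.4300) = 1,491.91  (< 6,530, feasible at tier 1)
EOQ₂ = √(2×53,000×345/16.2781) = 1,498.86  (< 6,530 → use Q = 6,530 at tier-2 price)
TC(tier 1 (EOQ₁), Q≈1,491.9) = $2,833,512.14
TC(tier 2, Q≈6,530.0) = $2,838,978.15
Minimum at tier 1 (EOQ₁): $2,833,512.14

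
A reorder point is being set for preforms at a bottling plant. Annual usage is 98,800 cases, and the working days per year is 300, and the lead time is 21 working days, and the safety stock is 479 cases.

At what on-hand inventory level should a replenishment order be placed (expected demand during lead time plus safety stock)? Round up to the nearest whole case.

Daily demand d = 98,800 / 300 = 329.333 cases/day
Demand during lead time = 329.333 × 21 = 6,916.00
Reorder point = 6,916.00 + 479 = 7,395.00 → round up

7,395 cases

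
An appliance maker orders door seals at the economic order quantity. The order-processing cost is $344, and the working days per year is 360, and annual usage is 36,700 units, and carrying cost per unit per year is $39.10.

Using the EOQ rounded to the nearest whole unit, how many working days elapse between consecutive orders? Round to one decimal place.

EOQ = √(2DS/H) = √(2 × 36,700 × 344 / 39.1)
    = √(645,769.82) ≈ 803.60 → Q = 804 units
Cycle time = (working days × Q)/D = (360 × 804) / 36,700 = 7.887 days

7.9 days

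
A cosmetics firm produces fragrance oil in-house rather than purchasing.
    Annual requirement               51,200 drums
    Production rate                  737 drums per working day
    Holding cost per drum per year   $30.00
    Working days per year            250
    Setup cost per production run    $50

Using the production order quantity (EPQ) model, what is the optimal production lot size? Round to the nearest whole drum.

486 drums

Daily demand d = 51,200/250 = 204.800; p = 737; 1 − d/p = 0.72212
EPQ = √(2DS / (H(1 − d/p)))
    = √(2 × 51,200 × 50 / (30 × 0.72212)) ≈ 486.15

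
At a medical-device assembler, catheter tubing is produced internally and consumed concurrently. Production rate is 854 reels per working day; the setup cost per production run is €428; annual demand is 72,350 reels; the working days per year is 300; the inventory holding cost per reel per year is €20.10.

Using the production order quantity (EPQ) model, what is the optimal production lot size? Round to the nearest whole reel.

d = 72,350/300 = 241.1667 reels/day;  effective holding cost H(1 − d/p) = 20.1·(1 − 241.1667/854) = 14.42383
Q* = √(2DS / H_eff) = √(2·72,350·428 / 14.42383) ≈ 2,072.12

2,072 reels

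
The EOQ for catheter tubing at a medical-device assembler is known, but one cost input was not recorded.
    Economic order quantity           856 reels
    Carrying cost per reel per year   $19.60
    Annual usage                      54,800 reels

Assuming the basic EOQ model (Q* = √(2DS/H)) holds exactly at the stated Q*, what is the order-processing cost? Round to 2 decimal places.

From Q* = √(2DS/H) ⇒ Q*² = 2DS/H.
S = Q²H / (2D) = 856² × 19.6 / (2 × 54,800) = 131.0367

$131.04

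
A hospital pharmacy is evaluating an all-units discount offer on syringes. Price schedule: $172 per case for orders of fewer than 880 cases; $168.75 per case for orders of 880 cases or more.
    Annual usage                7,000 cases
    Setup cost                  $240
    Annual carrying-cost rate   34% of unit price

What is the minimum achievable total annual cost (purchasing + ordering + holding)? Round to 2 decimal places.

H₁ = 34%×$172 = $58.4800;  H₂ = 34%×$168.75 = $57.3750
EOQ₁ = √(2×7,000×240/58.4800) = 239.70  (< 880, feasible at tier 1)
EOQ₂ = √(2×7,000×240/57.3750) = 242.00  (< 880 → use Q = 880 at tier-2 price)
TC(tier 1 (EOQ₁), Q≈239.7) = $1,218,017.59
TC(tier 2, Q≈880.0) = $1,208,404.09
Minimum at tier 2: $1,208,404.09

$1,208,404.09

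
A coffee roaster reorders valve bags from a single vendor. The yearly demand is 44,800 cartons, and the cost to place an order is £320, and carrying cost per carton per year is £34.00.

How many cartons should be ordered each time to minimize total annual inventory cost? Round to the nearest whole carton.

918 cartons

Q* = √(2·D·S / H) = √(2·44,800·320 / 34) = √843,294.1 ≈ 918.31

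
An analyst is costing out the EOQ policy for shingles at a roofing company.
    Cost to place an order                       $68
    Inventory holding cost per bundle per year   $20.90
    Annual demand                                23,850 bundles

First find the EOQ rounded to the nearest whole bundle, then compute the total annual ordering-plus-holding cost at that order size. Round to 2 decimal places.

$8,233.54

Q* = √(2·D·S / H) = √(2·23,850·68 / 20.9) = √155,196.2 ≈ 393.95 → Q = 394 bundles
Orders/yr = 23,850/394 = 60.533; ordering cost = 60.533 × $68 = $4,116.24
Average inventory = 394/2 = 197; holding cost = 197 × $20.9 = $4,117.30
Total = $4,116.24 + $4,117.30 = $8,233.54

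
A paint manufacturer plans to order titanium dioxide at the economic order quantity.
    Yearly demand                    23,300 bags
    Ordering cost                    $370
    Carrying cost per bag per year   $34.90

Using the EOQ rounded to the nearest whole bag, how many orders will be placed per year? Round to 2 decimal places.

Q* = √(2·D·S / H) = √(2·23,300·370 / 34.9) = √494,040.1 ≈ 702.88 → Q = 703
Orders per year = D/Q = 23,300 / 703 = 33.144

33.14 orders per year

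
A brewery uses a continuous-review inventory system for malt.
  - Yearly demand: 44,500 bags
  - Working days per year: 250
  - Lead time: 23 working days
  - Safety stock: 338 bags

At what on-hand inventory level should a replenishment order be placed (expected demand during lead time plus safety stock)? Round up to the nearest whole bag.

4,432 bags

Daily demand d = 44,500 / 250 = 178.000 bags/day
Demand during lead time = 178.000 × 23 = 4,094.00
Reorder point = 4,094.00 + 338 = 4,432.00 → round up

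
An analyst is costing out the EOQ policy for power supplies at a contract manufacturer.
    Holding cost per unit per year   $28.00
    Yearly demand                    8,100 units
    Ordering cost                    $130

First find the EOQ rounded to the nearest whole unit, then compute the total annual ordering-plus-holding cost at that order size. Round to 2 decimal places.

$7,679.07

2DS/H = 2·8,100·130/28 = 75,214.29
EOQ = √75,214.29 ≈ 274.25 → Q = 274 units
Annual ordering cost = (D/Q)·S = (8,100/274) × 130 = $3,843.07
Annual holding cost  = (Q/2)·H = (274/2) × 28 = $3,836.00
Total = $3,843.07 + $3,836.00 = $7,679.07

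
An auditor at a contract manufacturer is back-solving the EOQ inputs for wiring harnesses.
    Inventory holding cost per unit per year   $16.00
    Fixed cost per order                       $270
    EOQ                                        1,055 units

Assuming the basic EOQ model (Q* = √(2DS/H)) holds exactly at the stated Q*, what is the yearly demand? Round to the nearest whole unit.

32,979 units per year

EOQ relation: Q² = 2DS/H, so rearrange for the unknown.
D = Q²H / (2S) = 1,055² × 16 / (2 × 270) = 32,978.52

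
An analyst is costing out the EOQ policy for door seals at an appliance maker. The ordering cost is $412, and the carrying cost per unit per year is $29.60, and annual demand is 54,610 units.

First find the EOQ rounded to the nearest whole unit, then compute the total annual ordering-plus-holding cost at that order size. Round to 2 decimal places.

$36,496.02

EOQ = √(2DS/H) = √(2 × 54,610 × 412 / 29.6)
    = √(1,520,224.32) ≈ 1,232.97 → Q = 1,233 units
Annual ordering cost = (D/Q)·S = (54,610/1,233) × 412 = $18,247.62
Annual holding cost  = (Q/2)·H = (1,233/2) × 29.6 = $18,248.40
Total = $18,247.62 + $18,248.40 = $36,496.02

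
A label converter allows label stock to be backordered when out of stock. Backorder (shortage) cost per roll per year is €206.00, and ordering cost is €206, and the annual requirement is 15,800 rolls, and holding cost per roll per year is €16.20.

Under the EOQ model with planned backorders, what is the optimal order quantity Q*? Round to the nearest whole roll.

Q* = √(2DS/H) · √((H + b)/b)
   = √(2 × 15,800 × 206 / 16.2) · √((16.2 + 206) / 206)
   = 633.898 × 1.0386 ≈ 658.35

658 rolls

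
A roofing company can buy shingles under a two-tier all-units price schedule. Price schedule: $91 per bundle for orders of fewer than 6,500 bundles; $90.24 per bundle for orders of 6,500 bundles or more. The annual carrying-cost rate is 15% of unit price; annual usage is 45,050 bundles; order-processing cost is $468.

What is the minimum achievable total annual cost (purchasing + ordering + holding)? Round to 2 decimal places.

H₁ = 15%×$91 = $13.6500;  H₂ = 15%×$90.24 = $13.5360
EOQ₁ = √(2×45,050×468/13.6500) = 1,757.60  (< 6,500, feasible at tier 1)
EOQ₂ = √(2×45,050×468/13.5360) = 1,764.98  (< 6,500 → use Q = 6,500 at tier-2 price)
TC(tier 1 (EOQ₁), Q≈1,757.6) = $4,123,541.18
TC(tier 2, Q≈6,500.0) = $4,112,547.60
Minimum at tier 2: $4,112,547.60

$4,112,547.60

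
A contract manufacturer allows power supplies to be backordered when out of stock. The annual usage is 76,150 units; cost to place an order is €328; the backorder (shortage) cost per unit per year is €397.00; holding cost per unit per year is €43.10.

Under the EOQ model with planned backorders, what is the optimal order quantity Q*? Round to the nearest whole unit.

Basic EOQ = √(2·76,150·328/43.1) = 1,076.585
Backorder adjustment √((H+b)/b) = √((43.1+397)/397) = 1.0529
Q* = 1,076.585 × 1.0529 ≈ 1,133.52

1,134 units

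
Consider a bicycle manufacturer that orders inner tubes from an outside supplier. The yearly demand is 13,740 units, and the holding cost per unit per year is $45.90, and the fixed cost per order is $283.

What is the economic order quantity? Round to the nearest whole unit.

412 units

Optimal lot size Q* = (2 × 13,740 × $283 / $45.9)^½ ≈ 411.62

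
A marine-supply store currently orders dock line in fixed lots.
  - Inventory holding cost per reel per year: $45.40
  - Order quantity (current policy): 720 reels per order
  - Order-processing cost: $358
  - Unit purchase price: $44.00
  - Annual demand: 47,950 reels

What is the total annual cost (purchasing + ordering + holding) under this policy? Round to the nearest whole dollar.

Orders/yr = 47,950/720 = 66.597; ordering cost = 66.597 × $358 = $23,841.81
Average inventory = 720/2 = 360; holding cost = 360 × $45.4 = $16,344.00
Purchase cost = D·C = 47,950 × 44 = $2,109,800.00
Total = $23,841.81 + $16,344.00 + $2,109,800.00 = $2,149,985.81

$2,149,986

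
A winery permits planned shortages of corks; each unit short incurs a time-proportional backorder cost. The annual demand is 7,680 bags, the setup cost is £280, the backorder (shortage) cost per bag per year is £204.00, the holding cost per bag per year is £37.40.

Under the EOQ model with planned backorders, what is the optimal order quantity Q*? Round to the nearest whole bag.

369 bags

Basic EOQ = √(2·7,680·280/37.4) = 339.109
Backorder adjustment √((H+b)/b) = √((37.4+204)/204) = 1.0878
Q* = 339.109 × 1.0878 ≈ 368.89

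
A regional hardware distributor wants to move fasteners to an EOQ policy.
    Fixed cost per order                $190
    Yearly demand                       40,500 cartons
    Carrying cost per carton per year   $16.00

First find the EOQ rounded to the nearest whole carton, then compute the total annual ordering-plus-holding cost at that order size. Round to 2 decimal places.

Optimal lot size Q* = (2 × 40,500 × $190 / $16)^½ ≈ 980.75 → Q = 981 cartons
Ordering: D/Q × S = 40,500/981 × $190 = $7,844.04
Holding:  Q/2 × H = 981/2 × $16 = $7,848.00
Total = $7,844.04 + $7,848.00 = $15,692.04

$15,692.04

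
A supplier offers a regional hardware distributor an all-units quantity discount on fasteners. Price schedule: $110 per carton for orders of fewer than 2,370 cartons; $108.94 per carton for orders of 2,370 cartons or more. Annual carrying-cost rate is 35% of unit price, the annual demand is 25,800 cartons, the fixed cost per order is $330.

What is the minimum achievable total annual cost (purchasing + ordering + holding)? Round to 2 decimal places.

$2,859,427.27

H₁ = 35%×$110 = $38.5000;  H₂ = 35%×$108.94 = $38.1290
EOQ₁ = √(2×25,800×330/38.5000) = 665.05  (< 2,370, feasible at tier 1)
EOQ₂ = √(2×25,800×330/38.1290) = 668.27  (< 2,370 → use Q = 2,370 at tier-2 price)
TC(tier 1 (EOQ₁), Q≈665.0) = $2,863,604.26
TC(tier 2, Q≈2,370.0) = $2,859,427.27
Minimum at tier 2: $2,859,427.27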